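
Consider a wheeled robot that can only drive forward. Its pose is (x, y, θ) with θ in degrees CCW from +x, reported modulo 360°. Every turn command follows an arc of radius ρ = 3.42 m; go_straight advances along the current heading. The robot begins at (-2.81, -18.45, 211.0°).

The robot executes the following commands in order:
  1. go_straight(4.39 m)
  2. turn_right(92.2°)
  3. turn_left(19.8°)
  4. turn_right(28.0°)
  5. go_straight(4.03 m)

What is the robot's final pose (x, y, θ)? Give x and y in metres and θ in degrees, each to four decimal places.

(-14.4242, -13.3749, 110.6000°)

set_pose: (x, y, θ) = (-2.8100, -18.4500, 211.0000°), ρ = 3.42
go_straight(4.39): x += 4.39·cos θ, y += 4.39·sin θ → (-6.5730, -20.7110, 211.0000°)
turn_right(92.2°): centre at ρ to the right, rotate −92.2° → (-11.3314, -19.4271, 118.8000°)
turn_left(19.8°): centre at ρ to the left, rotate +19.8° → (-12.0666, -18.5093, 138.6000°)
turn_right(28.0°): centre at ρ to the right, rotate −28.0° → (-13.0063, -17.1472, 110.6000°)
go_straight(4.03): x += 4.03·cos θ, y += 4.03·sin θ → (-14.4242, -13.3749, 110.6000°)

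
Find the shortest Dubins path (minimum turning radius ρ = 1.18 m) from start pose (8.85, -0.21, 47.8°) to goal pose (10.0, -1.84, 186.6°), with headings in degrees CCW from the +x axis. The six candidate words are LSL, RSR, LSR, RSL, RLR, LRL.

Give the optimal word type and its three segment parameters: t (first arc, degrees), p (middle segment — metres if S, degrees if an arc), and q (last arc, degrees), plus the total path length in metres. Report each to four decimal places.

LRL: t = 10.5122°, p = 234.6293°, q = 2.9170°, L = 5.1087 m

Let ψ = atan2(Δy, Δx) = atan2(-1.63, 1.15) = -54.7962° be the start→goal bearing.
Normalize: d = |goal − start| / ρ = 1.994843/1.18 = 1.690545, α = (θ_start − ψ) mod 360° = 102.5962° = 1.790642 rad, β = (θ_goal − ψ) mod 360° = 241.3962° = 4.213159 rad.
Common terms: sin α = 0.975931, cos α = -0.218079, sin β = -0.877951, cos β = -0.478750, cos(α−β) = -0.752415, d² = 2.857943. Work in radians in the unit-radius frame; every candidate has L = ρ·(t + p + q).
LSL: p² = 2 + d² − 2cos(α−β) + 2d(sin α − sin β) = 12.630917; p = √p² = 3.554000; φ = atan2(cos β − cos α, d + sin α − sin β) = -0.073412 rad; t = (φ − α) mod 2π = 4.419132 rad, q = (β − φ) mod 2π = 4.286570 rad → L = 1.18·(4.419132 + 3.554000 + 4.286570) = 1.18·12.259702 = 14.466449 m
RSR: p² = 2 + d² − 2cos(α−β) + 2d(sin β − sin α) = 0.094629; p = √p² = 0.307618; φ = atan2(cos α − cos β, d − sin α + sin β) = 2.130547 rad; t = (α − φ) mod 2π = 5.943280 rad, q = (φ − β) mod 2π = 4.200574 rad → L = 1.18·(5.943280 + 0.307618 + 4.200574) = 1.18·10.451471 = 12.332736 m
LSR: p² = d² − 2 + 2cos(α−β) + 2d(sin α + sin β) = -0.315608 < 0 → infeasible
RSL: p² = d² − 2 + 2cos(α−β) − 2d(sin α + sin β) = -0.978166 < 0 → infeasible
RLR: c = (6 − d² + 2cos(α−β) + 2d(sin α − sin β))/8 = 0.988171; p = 2π − arccos c = 6.129225 rad; φ = atan2(cos α − cos β, d − sin α + sin β) = 2.130547 rad; t = (α − φ + p/2) mod 2π = 2.724707 rad, q = (α − β − t + p) mod 2π = 0.982001 rad → L = 1.18·(2.724707 + 6.129225 + 0.982001) = 1.18·9.835932 = 11.606400 m
LRL: c = (6 − d² + 2cos(α−β) − 2d(sin α − sin β))/8 = -0.578865; p = 2π − arccos c = 4.095053 rad; φ = atan2(cos β − cos α, d + sin α − sin β) = -0.073412 rad; t = (φ − α + p/2) mod 2π = 0.183473 rad, q = (β − α − t + p) mod 2π = 0.050912 rad → L = 1.18·(0.183473 + 4.095053 + 0.050912) = 1.18·4.329438 = 5.108737 m
Shortest: LRL with L = 5.108737 m ≈ 5.1087 m
Convert LRL to answer units (arcs ×180/π): t = 0.183473·180/π = 10.5122°, p = 4.095053·180/π = 234.6293°, q = 0.050912·180/π = 2.9170°, L = 5.1087 m.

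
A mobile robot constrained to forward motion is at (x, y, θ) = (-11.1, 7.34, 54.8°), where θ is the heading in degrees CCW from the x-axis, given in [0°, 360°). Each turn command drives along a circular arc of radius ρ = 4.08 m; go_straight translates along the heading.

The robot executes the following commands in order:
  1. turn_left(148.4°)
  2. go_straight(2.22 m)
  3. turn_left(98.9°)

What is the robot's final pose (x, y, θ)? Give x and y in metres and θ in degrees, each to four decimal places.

(-19.9307, 6.6492, 302.1000°)

set_pose: (x, y, θ) = (-11.1000, 7.3400, 54.8000°), ρ = 4.08
turn_left(148.4°): centre at ρ to the left, rotate +148.4° → (-16.0412, 13.4419, 203.2000°)
go_straight(2.22): x += 2.22·cos θ, y += 2.22·sin θ → (-18.0817, 12.5674, 203.2000°)
turn_left(98.9°): centre at ρ to the left, rotate +98.9° → (-19.9307, 6.6492, 302.1000°)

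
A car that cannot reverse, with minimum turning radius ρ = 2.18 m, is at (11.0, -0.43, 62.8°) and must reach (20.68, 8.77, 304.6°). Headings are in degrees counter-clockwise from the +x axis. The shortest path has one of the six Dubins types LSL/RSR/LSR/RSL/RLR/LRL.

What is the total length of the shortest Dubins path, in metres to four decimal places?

Let ψ = atan2(Δy, Δx) = atan2(9.20, 9.68) = 43.5436° be the start→goal bearing.
Normalize: d = |goal − start| / ρ = 13.354490/2.18 = 6.125913, α = (θ_start − ψ) mod 360° = 19.2564° = 0.336087 rad, β = (θ_goal − ψ) mod 360° = 261.0564° = 4.556293 rad.
Common terms: sin α = 0.329795, cos α = 0.944052, sin β = -0.987842, cos β = -0.155463, cos(α−β) = -0.472551, d² = 37.526808. Work in radians in the unit-radius frame; every candidate has L = ρ·(t + p + q).
LSL: p² = 2 + d² − 2cos(α−β) + 2d(sin α − sin β) = 56.615370; p = √p² = 7.524319; φ = atan2(cos β − cos α, d + sin α − sin β) = -0.146653 rad; t = (φ − α) mod 2π = 5.800445 rad, q = (β − φ) mod 2π = 4.702946 rad → L = 2.18·(5.800445 + 7.524319 + 4.702946) = 2.18·18.027710 = 39.300408 m
RSR: p² = 2 + d² − 2cos(α−β) + 2d(sin β − sin α) = 24.328448; p = √p² = 4.932388; φ = atan2(cos α − cos β, d − sin α + sin β) = 0.224806 rad; t = (α − φ) mod 2π = 0.111281 rad, q = (φ − β) mod 2π = 1.951699 rad → L = 2.18·(0.111281 + 4.932388 + 1.951699) = 2.18·6.995367 = 15.249900 m
LSR: p² = d² − 2 + 2cos(α−β) + 2d(sin α + sin β) = 26.519437; p = √p² = 5.149703; φ = atan2(−cos α − cos β, d + sin α + sin β) − atan2(−2, p) = 0.227207 rad; t = (φ − α) mod 2π = 6.174306 rad, q = (φ − β) mod 2π = 1.954100 rad → L = 2.18·(6.174306 + 5.149703 + 1.954100) = 2.18·13.278108 = 28.946275 m
RSL: p² = d² − 2 + 2cos(α−β) − 2d(sin α + sin β) = 42.643975; p = √p² = 6.530235; φ = atan2(cos α + cos β, d − sin α − sin β) − atan2(2, p) = -0.181473 rad; t = (α − φ) mod 2π = 0.517560 rad, q = (β − φ) mod 2π = 4.737766 rad → L = 2.18·(0.517560 + 6.530235 + 4.737766) = 2.18·11.785561 = 25.692524 m
RLR: c = (6 − d² + 2cos(α−β) + 2d(sin α − sin β))/8 = -2.041056, |c| > 1 → infeasible
LRL: c = (6 − d² + 2cos(α−β) − 2d(sin α − sin β))/8 = -6.076921, |c| > 1 → infeasible
Shortest: RSR with L = 15.249900 m ≈ 15.2499 m

15.2499 m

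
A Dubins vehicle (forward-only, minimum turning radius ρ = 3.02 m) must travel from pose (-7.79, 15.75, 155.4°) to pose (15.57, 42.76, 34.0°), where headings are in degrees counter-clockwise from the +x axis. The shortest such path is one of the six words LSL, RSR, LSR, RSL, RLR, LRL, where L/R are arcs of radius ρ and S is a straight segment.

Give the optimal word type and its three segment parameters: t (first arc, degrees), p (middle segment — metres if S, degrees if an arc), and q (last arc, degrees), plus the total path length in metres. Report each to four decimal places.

Let ψ = atan2(Δy, Δx) = atan2(27.01, 23.36) = 49.1446° be the start→goal bearing.
Normalize: d = |goal − start| / ρ = 35.710358/3.02 = 11.824622, α = (θ_start − ψ) mod 360° = 106.2554° = 1.854506 rad, β = (θ_goal − ψ) mod 360° = 344.8554° = 6.018862 rad.
Common terms: sin α = 0.960024, cos α = -0.279919, sin β = -0.261256, cos β = 0.965269, cos(α−β) = -0.521010, d² = 139.821685. Work in radians in the unit-radius frame; every candidate has L = ρ·(t + p + q).
LSL: p² = 2 + d² − 2cos(α−β) + 2d(sin α − sin β) = 171.746053; p = √p² = 13.105192; φ = atan2(cos β − cos α, d + sin α − sin β) = 0.095158 rad; t = (φ − α) mod 2π = 4.523838 rad, q = (β − φ) mod 2π = 5.923703 rad → L = 3.02·(4.523838 + 13.105192 + 5.923703) = 3.02·23.552733 = 71.129253 m
RSR: p² = 2 + d² − 2cos(α−β) + 2d(sin β − sin α) = 113.981357; p = √p² = 10.676205; φ = atan2(cos α − cos β, d − sin α + sin β) = -0.116898 rad; t = (α − φ) mod 2π = 1.971404 rad, q = (φ − β) mod 2π = 0.147425 rad → L = 3.02·(1.971404 + 10.676205 + 0.147425) = 3.02·12.795035 = 38.641005 m
LSR: p² = d² − 2 + 2cos(α−β) + 2d(sin α + sin β) = 153.304983; p = √p² = 12.381639; φ = atan2(−cos α − cos β, d + sin α + sin β) − atan2(−2, p) = 0.105475 rad; t = (φ − α) mod 2π = 4.534154 rad, q = (φ − β) mod 2π = 0.369799 rad → L = 3.02·(4.534154 + 12.381639 + 0.369799) = 3.02·17.285592 = 52.202488 m
RSL: p² = d² − 2 + 2cos(α−β) − 2d(sin α + sin β) = 120.254350; p = √p² = 10.966054; φ = atan2(cos α + cos β, d − sin α − sin β) − atan2(2, p) = -0.118876 rad; t = (α − φ) mod 2π = 1.973382 rad, q = (β − φ) mod 2π = 6.137738 rad → L = 3.02·(1.973382 + 10.966054 + 6.137738) = 3.02·19.077175 = 57.613068 m
RLR: c = (6 − d² + 2cos(α−β) + 2d(sin α − sin β))/8 = -13.247670, |c| > 1 → infeasible
LRL: c = (6 − d² + 2cos(α−β) − 2d(sin α − sin β))/8 = -20.468257, |c| > 1 → infeasible
Shortest: RSR with L = 38.641005 m ≈ 38.6410 m
Convert RSR to answer units (arcs ×180/π): t = 1.971404·180/π = 112.9531°, p = ρ·p = 3.02·10.676205 = 32.2421 m, q = 0.147425·180/π = 8.4469°, L = 38.6410 m.

RSR: t = 112.9531°, p = 32.2421 m, q = 8.4469°, L = 38.6410 m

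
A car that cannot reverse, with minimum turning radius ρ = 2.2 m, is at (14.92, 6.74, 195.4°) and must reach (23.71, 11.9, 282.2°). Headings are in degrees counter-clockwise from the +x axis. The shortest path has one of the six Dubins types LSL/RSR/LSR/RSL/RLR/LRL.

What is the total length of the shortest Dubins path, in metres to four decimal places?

Let ψ = atan2(Δy, Δx) = atan2(5.16, 8.79) = 30.4142° be the start→goal bearing.
Normalize: d = |goal − start| / ρ = 10.192630/2.2 = 4.633013, α = (θ_start − ψ) mod 360° = 164.9858° = 2.879545 rad, β = (θ_goal − ψ) mod 360° = 251.7858° = 4.394490 rad.
Common terms: sin α = 0.259059, cos α = -0.965861, sin β = -0.949894, cos β = -0.312571, cos(α−β) = 0.055822, d² = 21.464814. Work in radians in the unit-radius frame; every candidate has L = ρ·(t + p + q).
LSL: p² = 2 + d² − 2cos(α−β) + 2d(sin α − sin β) = 34.555367; p = √p² = 5.878381; φ = atan2(cos β − cos α, d + sin α − sin β) = 0.111364 rad; t = (φ − α) mod 2π = 3.515005 rad, q = (β − φ) mod 2π = 4.283126 rad → L = 2.2·(3.515005 + 5.878381 + 4.283126) = 2.2·13.676512 = 30.088327 m
RSR: p² = 2 + d² − 2cos(α−β) + 2d(sin β − sin α) = 12.150975; p = √p² = 3.485825; φ = atan2(cos α − cos β, d − sin α + sin β) = -0.188528 rad; t = (α − φ) mod 2π = 3.068073 rad, q = (φ − β) mod 2π = 1.700167 rad → L = 2.2·(3.068073 + 3.485825 + 1.700167) = 2.2·8.254064 = 18.158942 m
LSR: p² = d² − 2 + 2cos(α−β) + 2d(sin α + sin β) = 13.175159; p = √p² = 3.629760; φ = atan2(−cos α − cos β, d + sin α + sin β) − atan2(−2, p) = 0.817206 rad; t = (φ − α) mod 2π = 4.220847 rad, q = (φ − β) mod 2π = 2.705901 rad → L = 2.2·(4.220847 + 3.629760 + 2.705901) = 2.2·10.556508 = 23.224317 m
RSL: p² = d² − 2 + 2cos(α−β) − 2d(sin α + sin β) = 25.977755; p = √p² = 5.096838; φ = atan2(cos α + cos β, d − sin α − sin β) − atan2(2, p) = -0.609609 rad; t = (α − φ) mod 2π = 3.489153 rad, q = (β − φ) mod 2π = 5.004099 rad → L = 2.2·(3.489153 + 5.096838 + 5.004099) = 2.2·13.590090 = 29.898198 m
RLR: c = (6 − d² + 2cos(α−β) + 2d(sin α − sin β))/8 = -0.518872; p = 2π − arccos c = 4.166858 rad; φ = atan2(cos α − cos β, d − sin α + sin β) = -0.188528 rad; t = (α − φ + p/2) mod 2π = 5.151502 rad, q = (α − β − t + p) mod 2π = 3.783596 rad → L = 2.2·(5.151502 + 4.166858 + 3.783596) = 2.2·13.101956 = 28.824303 m
LRL: c = (6 − d² + 2cos(α−β) − 2d(sin α − sin β))/8 = -3.319421, |c| > 1 → infeasible
Shortest: RSR with L = 18.158942 m ≈ 18.1589 m

18.1589 m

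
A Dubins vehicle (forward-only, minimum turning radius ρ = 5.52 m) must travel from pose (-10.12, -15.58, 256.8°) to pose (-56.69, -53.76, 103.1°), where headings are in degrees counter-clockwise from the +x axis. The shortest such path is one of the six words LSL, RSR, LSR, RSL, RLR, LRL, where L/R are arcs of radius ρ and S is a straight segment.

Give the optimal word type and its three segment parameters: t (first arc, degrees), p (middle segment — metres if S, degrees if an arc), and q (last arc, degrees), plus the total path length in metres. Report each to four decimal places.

RSR: t = 29.9659°, p = 52.3590 m, q = 123.7341°, L = 67.1668 m

Let ψ = atan2(Δy, Δx) = atan2(-38.18, -46.57) = -140.6537° be the start→goal bearing.
Normalize: d = |goal − start| / ρ = 60.220240/5.52 = 10.909464, α = (θ_start − ψ) mod 360° = 37.4537° = 0.653690 rad, β = (θ_goal − ψ) mod 360° = 243.7537° = 4.254304 rad.
Common terms: sin α = 0.608120, cos α = 0.793845, sin β = -0.896901, cos β = -0.442231, cos(α−β) = -0.896486, d² = 119.016400. Work in radians in the unit-radius frame; every candidate has L = ρ·(t + p + q).
LSL: p² = 2 + d² − 2cos(α−β) + 2d(sin α − sin β) = 155.647322; p = √p² = 12.475870; φ = atan2(cos β − cos α, d + sin α − sin β) = -0.099240 rad; t = (φ − α) mod 2π = 5.530255 rad, q = (β − φ) mod 2π = 4.353545 rad → L = 5.52·(5.530255 + 12.475870 + 4.353545) = 5.52·22.359669 = 123.425374 m
RSR: p² = 2 + d² − 2cos(α−β) + 2d(sin β − sin α) = 89.971423; p = √p² = 9.485327; φ = atan2(cos α − cos β, d − sin α + sin β) = 0.130686 rad; t = (α − φ) mod 2π = 0.523004 rad, q = (φ − β) mod 2π = 2.159567 rad → L = 5.52·(0.523004 + 9.485327 + 2.159567) = 5.52·12.167898 = 67.166796 m
LSR: p² = d² − 2 + 2cos(α−β) + 2d(sin α + sin β) = 108.922530; p = √p² = 10.436596; φ = atan2(−cos α − cos β, d + sin α + sin β) − atan2(−2, p) = 0.156243 rad; t = (φ − α) mod 2π = 5.785739 rad, q = (φ − β) mod 2π = 2.185124 rad → L = 5.52·(5.785739 + 10.436596 + 2.185124) = 5.52·18.407459 = 101.609171 m
RSL: p² = d² − 2 + 2cos(α−β) − 2d(sin α + sin β) = 121.524323; p = √p² = 11.023807; φ = atan2(cos α + cos β, d − sin α − sin β) − atan2(2, p) = -0.148085 rad; t = (α − φ) mod 2π = 0.801775 rad, q = (β − φ) mod 2π = 4.402389 rad → L = 5.52·(0.801775 + 11.023807 + 4.402389) = 5.52·16.227971 = 89.578401 m
RLR: c = (6 − d² + 2cos(α−β) + 2d(sin α − sin β))/8 = -10.246428, |c| > 1 → infeasible
LRL: c = (6 − d² + 2cos(α−β) − 2d(sin α − sin β))/8 = -18.455915, |c| > 1 → infeasible
Shortest: RSR with L = 67.166796 m ≈ 67.1668 m
Convert RSR to answer units (arcs ×180/π): t = 0.523004·180/π = 29.9659°, p = ρ·p = 5.52·9.485327 = 52.3590 m, q = 2.159567·180/π = 123.7341°, L = 67.1668 m.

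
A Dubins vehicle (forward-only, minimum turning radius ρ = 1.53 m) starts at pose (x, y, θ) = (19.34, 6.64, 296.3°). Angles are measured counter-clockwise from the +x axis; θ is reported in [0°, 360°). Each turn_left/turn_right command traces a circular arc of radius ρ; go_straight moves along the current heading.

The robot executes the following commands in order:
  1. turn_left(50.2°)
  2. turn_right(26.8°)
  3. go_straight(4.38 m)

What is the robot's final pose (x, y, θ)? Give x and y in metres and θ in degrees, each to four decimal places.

set_pose: (x, y, θ) = (19.3400, 6.6400, 296.3000°), ρ = 1.53
turn_left(50.2°): centre at ρ to the left, rotate +50.2° → (20.3545, 5.8302, 346.5000°)
turn_right(26.8°): centre at ρ to the right, rotate −26.8° → (20.9869, 5.5093, 319.7000°)
go_straight(4.38): x += 4.38·cos θ, y += 4.38·sin θ → (24.3274, 2.6764, 319.7000°)

(24.3274, 2.6764, 319.7000°)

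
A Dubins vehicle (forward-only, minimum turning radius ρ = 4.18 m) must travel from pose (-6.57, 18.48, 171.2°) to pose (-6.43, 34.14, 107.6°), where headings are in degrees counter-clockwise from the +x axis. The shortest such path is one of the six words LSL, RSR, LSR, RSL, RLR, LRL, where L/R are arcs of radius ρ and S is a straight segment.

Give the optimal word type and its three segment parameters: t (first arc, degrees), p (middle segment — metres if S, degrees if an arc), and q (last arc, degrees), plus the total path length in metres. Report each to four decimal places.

RSL: t = 105.8761°, p = 7.4560 m, q = 42.2761°, L = 18.2644 m

Let ψ = atan2(Δy, Δx) = atan2(15.66, 0.14) = 89.4878° be the start→goal bearing.
Normalize: d = |goal − start| / ρ = 15.660626/4.18 = 3.746561, α = (θ_start − ψ) mod 360° = 81.7122° = 1.426147 rad, β = (θ_goal − ψ) mod 360° = 18.1122° = 0.316118 rad.
Common terms: sin α = 0.989557, cos α = 0.144145, sin β = 0.310879, cos β = 0.950450, cos(α−β) = 0.444635, d² = 14.036721. Work in radians in the unit-radius frame; every candidate has L = ρ·(t + p + q).
LSL: p² = 2 + d² − 2cos(α−β) + 2d(sin α − sin β) = 20.232864; p = √p² = 4.498096; φ = atan2(cos β − cos α, d + sin α − sin β) = 0.180229 rad; t = (φ − α) mod 2π = 5.037267 rad, q = (β − φ) mod 2π = 0.135889 rad → L = 4.18·(5.037267 + 4.498096 + 0.135889) = 4.18·9.671252 = 40.425831 m
RSR: p² = 2 + d² − 2cos(α−β) + 2d(sin β − sin α) = 10.062036; p = √p² = 3.172071; φ = atan2(cos α − cos β, d − sin α + sin β) = -0.257009 rad; t = (α − φ) mod 2π = 1.683156 rad, q = (φ − β) mod 2π = 5.710059 rad → L = 4.18·(1.683156 + 3.172071 + 5.710059) = 4.18·10.565286 = 44.162896 m
LSR: p² = d² − 2 + 2cos(α−β) + 2d(sin α + sin β) = 22.670313; p = √p² = 4.761335; φ = atan2(−cos α − cos β, d + sin α + sin β) − atan2(−2, p) = 0.184098 rad; t = (φ − α) mod 2π = 5.041136 rad, q = (φ − β) mod 2π = 6.151165 rad → L = 4.18·(5.041136 + 4.761335 + 6.151165) = 4.18·15.953637 = 66.686202 m
RSL: p² = d² − 2 + 2cos(α−β) − 2d(sin α + sin β) = 3.181669; p = √p² = 1.783723; φ = atan2(cos α + cos β, d − sin α − sin β) − atan2(2, p) = -0.421739 rad; t = (α − φ) mod 2π = 1.847886 rad, q = (β − φ) mod 2π = 0.737856 rad → L = 4.18·(1.847886 + 1.783723 + 0.737856) = 4.18·4.369465 = 18.264365 m
RLR: c = (6 − d² + 2cos(α−β) + 2d(sin α − sin β))/8 = -0.257755; p = 2π − arccos c = 4.451691 rad; φ = atan2(cos α − cos β, d − sin α + sin β) = -0.257009 rad; t = (α − φ + p/2) mod 2π = 3.909001 rad, q = (α − β − t + p) mod 2π = 1.652719 rad → L = 4.18·(3.909001 + 4.451691 + 1.652719) = 4.18·10.013412 = 41.856064 m
LRL: c = (6 − d² + 2cos(α−β) − 2d(sin α − sin β))/8 = -1.529108, |c| > 1 → infeasible
Shortest: RSL with L = 18.264365 m ≈ 18.2644 m
Convert RSL to answer units (arcs ×180/π): t = 1.847886·180/π = 105.8761°, p = ρ·p = 4.18·1.783723 = 7.4560 m, q = 0.737856·180/π = 42.2761°, L = 18.2644 m.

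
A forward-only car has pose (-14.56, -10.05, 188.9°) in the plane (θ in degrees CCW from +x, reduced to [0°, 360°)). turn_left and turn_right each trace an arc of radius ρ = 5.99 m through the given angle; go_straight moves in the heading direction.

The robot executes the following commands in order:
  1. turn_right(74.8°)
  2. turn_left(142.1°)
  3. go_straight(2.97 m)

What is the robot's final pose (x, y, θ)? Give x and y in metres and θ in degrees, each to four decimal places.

(-32.9480, -10.4794, 256.2000°)

set_pose: (x, y, θ) = (-14.5600, -10.0500, 188.9000°), ρ = 5.99
turn_right(74.8°): centre at ρ to the right, rotate −74.8° → (-20.9546, -6.5780, 114.1000°)
turn_left(142.1°): centre at ρ to the left, rotate +142.1° → (-32.2396, -7.5951, 256.2000°)
go_straight(2.97): x += 2.97·cos θ, y += 2.97·sin θ → (-32.9480, -10.4794, 256.2000°)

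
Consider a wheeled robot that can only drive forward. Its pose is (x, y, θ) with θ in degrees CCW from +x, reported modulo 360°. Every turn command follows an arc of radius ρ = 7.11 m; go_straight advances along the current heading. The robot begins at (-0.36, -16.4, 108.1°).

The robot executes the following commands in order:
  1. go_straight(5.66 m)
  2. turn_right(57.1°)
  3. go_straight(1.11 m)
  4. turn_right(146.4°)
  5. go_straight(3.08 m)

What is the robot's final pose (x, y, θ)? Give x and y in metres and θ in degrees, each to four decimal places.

(12.1269, -11.6840, 264.6000°)

set_pose: (x, y, θ) = (-0.3600, -16.4000, 108.1000°), ρ = 7.11
go_straight(5.66): x += 5.66·cos θ, y += 5.66·sin θ → (-2.1184, -11.0201, 108.1000°)
turn_right(57.1°): centre at ρ to the right, rotate −57.1° → (-0.8858, -4.3367, 51.0000°)
go_straight(1.11): x += 1.11·cos θ, y += 1.11·sin θ → (-0.1872, -3.4741, 51.0000°)
turn_right(146.4°): centre at ρ to the right, rotate −146.4° → (12.4167, -8.6176, -95.4000° ≡ 264.6000°)
go_straight(3.08): x += 3.08·cos θ, y += 3.08·sin θ → (12.1269, -11.6840, 264.6000°)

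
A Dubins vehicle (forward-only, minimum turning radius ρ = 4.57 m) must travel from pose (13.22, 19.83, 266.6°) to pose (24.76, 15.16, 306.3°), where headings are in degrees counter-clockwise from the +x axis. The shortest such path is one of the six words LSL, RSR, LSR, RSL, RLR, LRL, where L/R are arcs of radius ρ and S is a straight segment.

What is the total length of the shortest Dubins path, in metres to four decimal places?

Let ψ = atan2(Δy, Δx) = atan2(-4.67, 11.54) = -22.0322° be the start→goal bearing.
Normalize: d = |goal − start| / ρ = 12.449116/4.57 = 2.724095, α = (θ_start − ψ) mod 360° = 288.6322° = 5.037582 rad, β = (θ_goal − ψ) mod 360° = 328.3322° = 5.730477 rad.
Common terms: sin α = -0.947589, cos α = 0.319491, sin β = -0.524994, cos β = 0.851106, cos(α−β) = 0.769400, d² = 7.420696. Work in radians in the unit-radius frame; every candidate has L = ρ·(t + p + q).
LSL: p² = 2 + d² − 2cos(α−β) + 2d(sin α − sin β) = 5.579518; p = √p² = 2.362100; φ = atan2(cos β − cos α, d + sin α − sin β) = 0.227005 rad; t = (φ − α) mod 2π = 1.472608 rad, q = (β − φ) mod 2π = 5.503473 rad → L = 4.57·(1.472608 + 2.362100 + 5.503473) = 4.57·9.338181 = 42.675488 m
RSR: p² = 2 + d² − 2cos(α−β) + 2d(sin β − sin α) = 10.184277; p = √p² = 3.191281; φ = atan2(cos α − cos β, d − sin α + sin β) = -0.167364 rad; t = (α − φ) mod 2π = 5.204945 rad, q = (φ − β) mod 2π = 0.385344 rad → L = 4.57·(5.204945 + 3.191281 + 0.385344) = 4.57·8.781571 = 40.131779 m
LSR: p² = d² − 2 + 2cos(α−β) + 2d(sin α + sin β) = -1.063419 < 0 → infeasible
RSL: p² = d² − 2 + 2cos(α−β) − 2d(sin α + sin β) = 14.982410; p = √p² = 3.870712; φ = atan2(cos α + cos β, d − sin α − sin β) − atan2(2, p) = -0.204899 rad; t = (α − φ) mod 2π = 5.242480 rad, q = (β − φ) mod 2π = 5.935376 rad → L = 4.57·(5.242480 + 3.870712 + 5.935376) = 4.57·15.048568 = 68.771956 m
RLR: c = (6 − d² + 2cos(α−β) + 2d(sin α − sin β))/8 = -0.273035; p = 2π − arccos c = 4.435843 rad; φ = atan2(cos α − cos β, d − sin α + sin β) = -0.167364 rad; t = (α − φ + p/2) mod 2π = 1.139681 rad, q = (α − β − t + p) mod 2π = 2.603266 rad → L = 4.57·(1.139681 + 4.435843 + 2.603266) = 4.57·8.178790 = 37.377071 m
LRL: c = (6 − d² + 2cos(α−β) − 2d(sin α − sin β))/8 = 0.302560; p = 2π − arccos c = 5.019767 rad; φ = atan2(cos β − cos α, d + sin α − sin β) = 0.227005 rad; t = (φ − α + p/2) mod 2π = 3.982492 rad, q = (β − α − t + p) mod 2π = 1.730171 rad → L = 4.57·(3.982492 + 5.019767 + 1.730171) = 4.57·10.732429 = 49.047201 m
Shortest: RLR with L = 37.377071 m ≈ 37.3771 m

37.3771 m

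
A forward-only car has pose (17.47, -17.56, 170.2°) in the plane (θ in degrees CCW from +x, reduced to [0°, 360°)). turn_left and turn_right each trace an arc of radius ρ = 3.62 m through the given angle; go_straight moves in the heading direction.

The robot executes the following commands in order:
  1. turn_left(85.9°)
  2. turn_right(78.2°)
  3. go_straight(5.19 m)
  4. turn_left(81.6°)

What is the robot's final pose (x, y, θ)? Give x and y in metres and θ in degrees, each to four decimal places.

set_pose: (x, y, θ) = (17.4700, -17.5600, 170.2000°), ρ = 3.62
turn_left(85.9°): centre at ρ to the left, rotate +85.9° → (13.3398, -20.2576, 256.1000°)
turn_right(78.2°): centre at ρ to the right, rotate −78.2° → (9.6932, -23.0055, 177.9000°)
go_straight(5.19): x += 5.19·cos θ, y += 5.19·sin θ → (4.5067, -22.8153, 177.9000°)
turn_left(81.6°): centre at ρ to the left, rotate +81.6° → (0.8147, -25.7732, 259.5000°)

(0.8147, -25.7732, 259.5000°)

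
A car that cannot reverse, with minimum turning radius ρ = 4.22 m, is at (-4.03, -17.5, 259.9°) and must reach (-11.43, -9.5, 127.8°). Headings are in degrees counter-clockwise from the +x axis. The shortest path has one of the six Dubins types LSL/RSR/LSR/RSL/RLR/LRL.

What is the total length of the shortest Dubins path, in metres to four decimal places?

Let ψ = atan2(Δy, Δx) = atan2(8.00, -7.40) = 132.7688° be the start→goal bearing.
Normalize: d = |goal − start| / ρ = 10.897706/4.22 = 2.582395, α = (θ_start − ψ) mod 360° = 127.1312° = 2.218858 rad, β = (θ_goal − ψ) mod 360° = 355.0312° = 6.196463 rad.
Common terms: sin α = 0.797256, cos α = -0.603642, sin β = -0.086614, cos β = 0.996242, cos(α−β) = -0.670427, d² = 6.668763. Work in radians in the unit-radius frame; every candidate has L = ρ·(t + p + q).
LSL: p² = 2 + d² − 2cos(α−β) + 2d(sin α − sin β) = 14.574615; p = √p² = 3.817671; φ = atan2(cos β − cos α, d + sin α − sin β) = 0.432424 rad; t = (φ − α) mod 2π = 4.496752 rad, q = (β − φ) mod 2π = 5.764039 rad → L = 4.22·(4.496752 + 3.817671 + 5.764039) = 4.22·14.078462 = 59.411110 m
RSR: p² = 2 + d² − 2cos(α−β) + 2d(sin β − sin α) = 5.444617; p = √p² = 2.333370; φ = atan2(cos α − cos β, d − sin α + sin β) = -0.755501 rad; t = (α − φ) mod 2π = 2.974359 rad, q = (φ − β) mod 2π = 5.614406 rad → L = 4.22·(2.974359 + 2.333370 + 5.614406) = 4.22·10.922136 = 46.091412 m
LSR: p² = d² − 2 + 2cos(α−β) + 2d(sin α + sin β) = 6.998226; p = √p² = 2.645416; φ = atan2(−cos α − cos β, d + sin α + sin β) − atan2(−2, p) = 0.528685 rad; t = (φ − α) mod 2π = 4.593012 rad, q = (φ − β) mod 2π = 0.615407 rad → L = 4.22·(4.593012 + 2.645416 + 0.615407) = 4.22·7.853835 = 33.143185 m
RSL: p² = d² − 2 + 2cos(α−β) − 2d(sin α + sin β) = -0.342406 < 0 → infeasible
RLR: c = (6 − d² + 2cos(α−β) + 2d(sin α − sin β))/8 = 0.319423; p = 2π − arccos c = 5.037509 rad; φ = atan2(cos α − cos β, d − sin α + sin β) = -0.755501 rad; t = (α − φ + p/2) mod 2π = 5.493113 rad, q = (α − β − t + p) mod 2π = 1.849976 rad → L = 4.22·(5.493113 + 5.037509 + 1.849976) = 4.22·12.380599 = 52.246126 m
LRL: c = (6 − d² + 2cos(α−β) − 2d(sin α − sin β))/8 = -0.821827; p = 2π − arccos c = 3.747779 rad; φ = atan2(cos β − cos α, d + sin α − sin β) = 0.432424 rad; t = (φ − α + p/2) mod 2π = 0.087456 rad, q = (β − α − t + p) mod 2π = 1.354743 rad → L = 4.22·(0.087456 + 3.747779 + 1.354743) = 4.22·5.189978 = 21.901705 m
Shortest: LRL with L = 21.901705 m ≈ 21.9017 m

21.9017 m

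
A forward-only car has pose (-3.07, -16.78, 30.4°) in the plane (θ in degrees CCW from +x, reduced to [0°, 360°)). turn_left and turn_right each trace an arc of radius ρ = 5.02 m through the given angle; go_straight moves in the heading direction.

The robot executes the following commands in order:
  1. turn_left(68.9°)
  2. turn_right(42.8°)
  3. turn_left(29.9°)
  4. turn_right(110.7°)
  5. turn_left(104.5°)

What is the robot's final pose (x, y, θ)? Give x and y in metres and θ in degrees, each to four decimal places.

set_pose: (x, y, θ) = (-3.0700, -16.7800, 30.4000°), ρ = 5.02
turn_left(68.9°): centre at ρ to the left, rotate +68.9° → (-0.6563, -11.6389, 99.3000°)
turn_right(42.8°): centre at ρ to the right, rotate −42.8° → (0.1116, -8.0570, 56.5000°)
turn_left(29.9°): centre at ρ to the left, rotate +29.9° → (0.9356, -5.6014, 86.4000°)
turn_right(110.7°): centre at ρ to the right, rotate −110.7° → (8.0115, -1.3414, -24.3000° ≡ 335.7000°)
turn_left(104.5°): centre at ρ to the left, rotate +104.5° → (15.0241, 2.3794, 440.2000° ≡ 80.2000°)

(15.0241, 2.3794, 80.2000°)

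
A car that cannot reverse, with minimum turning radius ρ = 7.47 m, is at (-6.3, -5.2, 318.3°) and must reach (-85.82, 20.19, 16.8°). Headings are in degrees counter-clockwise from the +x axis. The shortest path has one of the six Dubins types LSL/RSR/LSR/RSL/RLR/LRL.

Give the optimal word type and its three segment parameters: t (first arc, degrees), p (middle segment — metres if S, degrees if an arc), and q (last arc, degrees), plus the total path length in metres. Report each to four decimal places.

Let ψ = atan2(Δy, Δx) = atan2(25.39, -79.52) = 162.2922° be the start→goal bearing.
Normalize: d = |goal − start| / ρ = 83.475041/7.47 = 11.174704, α = (θ_start − ψ) mod 360° = 156.0078° = 2.722850 rad, β = (θ_goal − ψ) mod 360° = 214.5078° = 3.743867 rad.
Common terms: sin α = 0.406612, cos α = -0.913601, sin β = -0.566518, cos β = -0.824049, cos(α−β) = 0.522499, d² = 124.874016. Work in radians in the unit-radius frame; every candidate has L = ρ·(t + p + q).
LSL: p² = 2 + d² − 2cos(α−β) + 2d(sin α − sin β) = 147.577915; p = √p² = 12.148165; φ = atan2(cos β − cos α, d + sin α − sin β) = 0.007372 rad; t = (φ − α) mod 2π = 3.567707 rad, q = (β − φ) mod 2π = 3.736496 rad → L = 7.47·(3.567707 + 12.148165 + 3.736496) = 7.47·19.452368 = 145.309189 m
RSR: p² = 2 + d² − 2cos(α−β) + 2d(sin β − sin α) = 104.080124; p = √p² = 10.201967; φ = atan2(cos α − cos β, d − sin α + sin β) = -0.008778 rad; t = (α − φ) mod 2π = 2.731628 rad, q = (φ − β) mod 2π = 2.530540 rad → L = 7.47·(2.731628 + 10.201967 + 2.530540) = 7.47·15.464134 = 115.517084 m
LSR: p² = d² − 2 + 2cos(α−β) + 2d(sin α + sin β) = 120.345205; p = √p² = 10.970196; φ = atan2(−cos α − cos β, d + sin α + sin β) − atan2(−2, p) = 0.336798 rad; t = (φ − α) mod 2π = 3.897134 rad, q = (φ − β) mod 2π = 2.876116 rad → L = 7.47·(3.897134 + 10.970196 + 2.876116) = 7.47·17.743446 = 132.543540 m
RSL: p² = d² − 2 + 2cos(α−β) − 2d(sin α + sin β) = 127.492822; p = √p² = 11.291272; φ = atan2(cos α + cos β, d − sin α − sin β) − atan2(2, p) = -0.327430 rad; t = (α − φ) mod 2π = 3.050280 rad, q = (β − φ) mod 2π = 4.071297 rad → L = 7.47·(3.050280 + 11.291272 + 4.071297) = 7.47·18.412849 = 137.543984 m
RLR: c = (6 − d² + 2cos(α−β) + 2d(sin α − sin β))/8 = -12.010015, |c| > 1 → infeasible
LRL: c = (6 − d² + 2cos(α−β) − 2d(sin α − sin β))/8 = -17.447239, |c| > 1 → infeasible
Shortest: RSR with L = 115.517084 m ≈ 115.5171 m
Convert RSR to answer units (arcs ×180/π): t = 2.731628·180/π = 156.5107°, p = ρ·p = 7.47·10.201967 = 76.2087 m, q = 2.530540·180/π = 144.9893°, L = 115.5171 m.

RSR: t = 156.5107°, p = 76.2087 m, q = 144.9893°, L = 115.5171 m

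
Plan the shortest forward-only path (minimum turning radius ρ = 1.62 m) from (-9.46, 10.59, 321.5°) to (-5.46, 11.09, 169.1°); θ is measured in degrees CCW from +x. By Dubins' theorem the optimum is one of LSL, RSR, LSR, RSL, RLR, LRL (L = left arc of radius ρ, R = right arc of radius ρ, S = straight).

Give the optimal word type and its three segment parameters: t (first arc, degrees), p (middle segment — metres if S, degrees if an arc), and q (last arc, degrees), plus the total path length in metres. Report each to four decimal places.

RSL: t = 2.8599°, p = 3.4123 m, q = 210.4599°, L = 9.4438 m

Let ψ = atan2(Δy, Δx) = atan2(0.50, 4.00) = 7.1250° be the start→goal bearing.
Normalize: d = |goal − start| / ρ = 4.031129/1.62 = 2.488351, α = (θ_start − ψ) mod 360° = 314.3750° = 5.486879 rad, β = (θ_goal − ψ) mod 360° = 161.9750° = 2.826997 rad.
Common terms: sin α = -0.714778, cos α = 0.699351, sin β = 0.309432, cos β = -0.950922, cos(α−β) = -0.886204, d² = 6.191891. Work in radians in the unit-radius frame; every candidate has L = ρ·(t + p + q).
LSL: p² = 2 + d² − 2cos(α−β) + 2d(sin α − sin β) = 4.867109; p = √p² = 2.206152; φ = atan2(cos β − cos α, d + sin α − sin β) = -0.845092 rad; t = (φ − α) mod 2π = 6.234400 rad, q = (β − φ) mod 2π = 3.672089 rad → L = 1.62·(6.234400 + 2.206152 + 3.672089) = 1.62·12.112641 = 19.622479 m
RSR: p² = 2 + d² − 2cos(α−β) + 2d(sin β − sin α) = 15.061488; p = √p² = 3.880913; φ = atan2(cos α − cos β, d − sin α + sin β) = 0.439214 rad; t = (α − φ) mod 2π = 5.047665 rad, q = (φ − β) mod 2π = 3.895402 rad → L = 1.62·(5.047665 + 3.880913 + 3.895402) = 1.62·12.823980 = 20.774848 m
LSR: p² = d² − 2 + 2cos(α−β) + 2d(sin α + sin β) = 0.402199; p = √p² = 0.634191; φ = atan2(−cos α − cos β, d + sin α + sin β) − atan2(−2, p) = 1.383921 rad; t = (φ − α) mod 2π = 2.180228 rad, q = (φ − β) mod 2π = 4.840109 rad → L = 1.62·(2.180228 + 0.634191 + 4.840109) = 1.62·7.654528 = 12.400336 m
RSL: p² = d² − 2 + 2cos(α−β) − 2d(sin α + sin β) = 4.436770; p = √p² = 2.106364; φ = atan2(cos α + cos β, d − sin α − sin β) − atan2(2, p) = -0.846221 rad; t = (α − φ) mod 2π = 0.049914 rad, q = (β − φ) mod 2π = 3.673218 rad → L = 1.62·(0.049914 + 2.106364 + 3.673218) = 1.62·5.829496 = 9.443784 m
RLR: c = (6 − d² + 2cos(α−β) + 2d(sin α − sin β))/8 = -0.882686; p = 2π − arccos c = 3.630842 rad; φ = atan2(cos α − cos β, d − sin α + sin β) = 0.439214 rad; t = (α − φ + p/2) mod 2π = 0.579900 rad, q = (α − β − t + p) mod 2π = 5.710823 rad → L = 1.62·(0.579900 + 3.630842 + 5.710823) = 1.62·9.921565 = 16.072935 m
LRL: c = (6 − d² + 2cos(α−β) − 2d(sin α − sin β))/8 = 0.391611; p = 2π − arccos c = 5.114771 rad; φ = atan2(cos β − cos α, d + sin α − sin β) = -0.845092 rad; t = (φ − α + p/2) mod 2π = 2.508600 rad, q = (β − α − t + p) mod 2π = 6.229474 rad → L = 1.62·(2.508600 + 5.114771 + 6.229474) = 1.62·13.852846 = 22.441610 m
Shortest: RSL with L = 9.443784 m ≈ 9.4438 m
Convert RSL to answer units (arcs ×180/π): t = 0.049914·180/π = 2.8599°, p = ρ·p = 1.62·2.106364 = 3.4123 m, q = 3.673218·180/π = 210.4599°, L = 9.4438 m.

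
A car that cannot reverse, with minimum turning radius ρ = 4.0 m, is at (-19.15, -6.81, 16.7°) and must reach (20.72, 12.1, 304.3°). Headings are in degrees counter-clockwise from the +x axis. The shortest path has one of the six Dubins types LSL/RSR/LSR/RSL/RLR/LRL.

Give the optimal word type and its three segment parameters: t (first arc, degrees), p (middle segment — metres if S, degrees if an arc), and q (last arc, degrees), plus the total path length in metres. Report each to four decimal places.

LSR: t = 13.6652°, p = 39.0243 m, q = 86.0652°, L = 45.9868 m

Let ψ = atan2(Δy, Δx) = atan2(18.91, 39.87) = 25.3746° be the start→goal bearing.
Normalize: d = |goal − start| / ρ = 44.127146/4.0 = 11.031786, α = (θ_start − ψ) mod 360° = 351.3254° = 6.131785 rad, β = (θ_goal − ψ) mod 360° = 278.9254° = 4.868167 rad.
Common terms: sin α = -0.150822, cos α = 0.988561, sin β = -0.987891, cos β = 0.155149, cos(α−β) = 0.302370, d² = 121.700312. Work in radians in the unit-radius frame; every candidate has L = ρ·(t + p + q).
LSL: p² = 2 + d² − 2cos(α−β) + 2d(sin α − sin β) = 141.564301; p = √p² = 11.898080; φ = atan2(cos β − cos α, d + sin α − sin β) = -0.070103 rad; t = (φ − α) mod 2π = 0.081297 rad, q = (β − φ) mod 2π = 4.938270 rad → L = 4.0·(0.081297 + 11.898080 + 4.938270) = 4.0·16.917647 = 67.670587 m
RSR: p² = 2 + d² − 2cos(α−β) + 2d(sin β − sin α) = 104.626844; p = √p² = 10.228726; φ = atan2(cos α − cos β, d − sin α + sin β) = 0.081568 rad; t = (α − φ) mod 2π = 6.050217 rad, q = (φ − β) mod 2π = 1.496586 rad → L = 4.0·(6.050217 + 10.228726 + 1.496586) = 4.0·17.775530 = 71.102120 m
LSR: p² = d² − 2 + 2cos(α−β) + 2d(sin α + sin β) = 95.180964; p = √p² = 9.756073; φ = atan2(−cos α − cos β, d + sin α + sin β) − atan2(−2, p) = 0.087103 rad; t = (φ − α) mod 2π = 0.238503 rad, q = (φ − β) mod 2π = 1.502121 rad → L = 4.0·(0.238503 + 9.756073 + 1.502121) = 4.0·11.496698 = 45.986790 m
RSL: p² = d² − 2 + 2cos(α−β) − 2d(sin α + sin β) = 145.429140; p = √p² = 12.059400; φ = atan2(cos α + cos β, d − sin α − sin β) − atan2(2, p) = -0.070651 rad; t = (α − φ) mod 2π = 6.202436 rad, q = (β − φ) mod 2π = 4.938818 rad → L = 4.0·(6.202436 + 12.059400 + 4.938818) = 4.0·23.200655 = 92.802619 m
RLR: c = (6 − d² + 2cos(α−β) + 2d(sin α − sin β))/8 = -12.078356, |c| > 1 → infeasible
LRL: c = (6 − d² + 2cos(α−β) − 2d(sin α − sin β))/8 = -16.695538, |c| > 1 → infeasible
Shortest: LSR with L = 45.986790 m ≈ 45.9868 m
Convert LSR to answer units (arcs ×180/π): t = 0.238503·180/π = 13.6652°, p = ρ·p = 4.0·9.756073 = 39.0243 m, q = 1.502121·180/π = 86.0652°, L = 45.9868 m.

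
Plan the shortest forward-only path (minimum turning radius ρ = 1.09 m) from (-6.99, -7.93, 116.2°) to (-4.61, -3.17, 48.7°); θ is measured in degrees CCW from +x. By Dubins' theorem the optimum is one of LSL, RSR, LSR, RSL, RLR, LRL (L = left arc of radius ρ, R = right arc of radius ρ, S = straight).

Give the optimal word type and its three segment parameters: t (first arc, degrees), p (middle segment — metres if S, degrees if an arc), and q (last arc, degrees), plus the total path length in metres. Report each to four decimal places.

RSR: t = 58.1622°, p = 4.1954 m, q = 9.3378°, L = 5.4795 m

Let ψ = atan2(Δy, Δx) = atan2(4.76, 2.38) = 63.4349° be the start→goal bearing.
Normalize: d = |goal − start| / ρ = 5.321842/1.09 = 4.882424, α = (θ_start − ψ) mod 360° = 52.7651° = 0.920924 rad, β = (θ_goal − ψ) mod 360° = 345.2651° = 6.026012 rad.
Common terms: sin α = 0.796161, cos α = 0.605085, sin β = -0.254348, cos β = 0.967113, cos(α−β) = 0.382683, d² = 23.838061. Work in radians in the unit-radius frame; every candidate has L = ρ·(t + p + q).
LSL: p² = 2 + d² − 2cos(α−β) + 2d(sin α − sin β) = 35.330753; p = √p² = 5.943968; φ = atan2(cos β − cos α, d + sin α − sin β) = 0.060944 rad; t = (φ − α) mod 2π = 5.423206 rad, q = (β − φ) mod 2π = 5.965067 rad → L = 1.09·(5.423206 + 5.943968 + 5.965067) = 1.09·17.332241 = 18.892143 m
RSR: p² = 2 + d² − 2cos(α−β) + 2d(sin β − sin α) = 14.814635; p = √p² = 3.848978; φ = atan2(cos α − cos β, d − sin α + sin β) = -0.094197 rad; t = (α − φ) mod 2π = 1.015121 rad, q = (φ − β) mod 2π = 0.162976 rad → L = 1.09·(1.015121 + 3.848978 + 0.162976) = 1.09·5.027076 = 5.479512 m
LSR: p² = d² − 2 + 2cos(α−β) + 2d(sin α + sin β) = 27.894150; p = √p² = 5.281491; φ = atan2(−cos α − cos β, d + sin α + sin β) − atan2(−2, p) = 0.079878 rad; t = (φ − α) mod 2π = 5.442139 rad, q = (φ − β) mod 2π = 0.337051 rad → L = 1.09·(5.442139 + 5.281491 + 0.337051) = 1.09·11.060682 = 12.056143 m
RSL: p² = d² − 2 + 2cos(α−β) − 2d(sin α + sin β) = 17.312706; p = √p² = 4.160854; φ = atan2(cos α + cos β, d − sin α − sin β) − atan2(2, p) = -0.100557 rad; t = (α − φ) mod 2π = 1.021481 rad, q = (β − φ) mod 2π = 6.126569 rad → L = 1.09·(1.021481 + 4.160854 + 6.126569) = 1.09·11.308904 = 12.326706 m
RLR: c = (6 − d² + 2cos(α−β) + 2d(sin α − sin β))/8 = -0.851829; p = 2π − arccos c = 3.692921 rad; φ = atan2(cos α − cos β, d − sin α + sin β) = -0.094197 rad; t = (α − φ + p/2) mod 2π = 2.861582 rad, q = (α − β − t + p) mod 2π = 2.009437 rad → L = 1.09·(2.861582 + 3.692921 + 2.009437) = 1.09·8.563940 = 9.334694 m
LRL: c = (6 − d² + 2cos(α−β) − 2d(sin α − sin β))/8 = -3.416344, |c| > 1 → infeasible
Shortest: RSR with L = 5.479512 m ≈ 5.4795 m
Convert RSR to answer units (arcs ×180/π): t = 1.015121·180/π = 58.1622°, p = ρ·p = 1.09·3.848978 = 4.1954 m, q = 0.162976·180/π = 9.3378°, L = 5.4795 m.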